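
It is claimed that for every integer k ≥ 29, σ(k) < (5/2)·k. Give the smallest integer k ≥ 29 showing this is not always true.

k = 36

For k = 29, 30, 31, 32, 33, 34, 35 the conclusion holds.
k = 36: σ(36) = 91; 91 ≥ 90.
So k = 36 is the smallest counterexample.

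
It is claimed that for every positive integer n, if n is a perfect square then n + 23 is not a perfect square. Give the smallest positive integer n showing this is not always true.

For n = 1, 4, 9, 16, 25, 36, 49, 64, 81, 100 the conclusion holds.
n = 121: 121 = 11² and 121 + 23 = 144 = 12².

n = 121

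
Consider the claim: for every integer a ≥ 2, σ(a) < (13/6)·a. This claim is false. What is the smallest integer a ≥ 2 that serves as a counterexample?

a = 12

Check each integer a ≥ 2 in order until the claim fails.
For a = 2, 3, 4, 5, 6, 7, 8, 9, 10, 11 the conclusion holds.
a = 12: σ(12) = 28; 28 ≥ 26.
So a = 12 is the smallest counterexample.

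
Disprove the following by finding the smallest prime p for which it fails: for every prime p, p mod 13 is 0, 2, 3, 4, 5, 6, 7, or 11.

p = 23

Check each prime p in order until the claim fails.
The first 8 eligible values, up to p = 19, all satisfy the conclusion.
p = 23: 23 mod 13 = 10 — not in {0, 2, 3, 4, 5, 6, 7, 11}.
Hence p = 23 is a counterexample.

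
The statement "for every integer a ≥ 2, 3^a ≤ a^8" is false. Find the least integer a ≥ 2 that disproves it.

a = 23

We need the least integer a ≥ 2 for which 3^a > a^8.
For a = 2, 3, 4, 5, …, 20, 21, 22 the conclusion holds.
a = 23: 3^a = 94143178827 and a^8 = 78310985281, so 94143178827 > 78310985281.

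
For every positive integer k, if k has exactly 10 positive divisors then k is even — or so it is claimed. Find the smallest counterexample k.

We need the least positive integer k for which k has exactly 10 positive divisors but k is odd.
For k = 48, 80, 112, 162, 176, 208, 272, 304, 368 the conclusion holds.
k = 405: divisors of 405: 10 divisors; 405 is odd.
So k = 405 is the smallest counterexample.

k = 405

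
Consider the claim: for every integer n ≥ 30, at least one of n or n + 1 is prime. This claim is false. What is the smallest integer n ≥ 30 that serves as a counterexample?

n = 32

Check each integer n ≥ 30 in order until n, n + 1 are both composite.
n = 30: 31 is prime.
n = 31: 31 is prime.
n = 32: 32 = 2 × 16; 33 = 3 × 11 — both composite.
Thus n = 32 disproves the claim, and no smaller n works.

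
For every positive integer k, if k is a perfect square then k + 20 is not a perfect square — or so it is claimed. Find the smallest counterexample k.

k = 16

We need the least positive integer k for which k is a perfect square but k + 20 is a perfect square.
k = 1: 1 + 20 = 21, not a perfect square.
k = 4: 4 + 20 = 24, not a perfect square.
k = 9: 9 + 20 = 29, not a perfect square.
k = 16: 16 = 4² and 16 + 20 = 36 = 6².
Thus k = 16 disproves the claim, and no smaller k works.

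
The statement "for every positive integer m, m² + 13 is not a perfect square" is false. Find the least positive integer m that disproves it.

Check each positive integer m in order until m² + 13 is a perfect square.
For m = 1, 2, 3, 4, 5 the conclusion holds.
m = 6: 6² + 13 = 49 = 7², a perfect square.

m = 6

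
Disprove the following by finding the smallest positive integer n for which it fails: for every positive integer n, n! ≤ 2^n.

n = 4

n = 1: n! = 1 and 2^n = 2, so 1 ≤ 2.
n = 2: n! = 2 and 2^n = 4, so 2 ≤ 4.
n = 3: n! = 6 and 2^n = 8, so 6 ≤ 8.
n = 4: n! = 24 and 2^n = 16, so 24 > 16.
Thus n = 4 disproves the claim, and no smaller n works.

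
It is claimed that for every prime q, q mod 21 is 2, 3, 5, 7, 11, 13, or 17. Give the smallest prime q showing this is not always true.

q = 19

We need the least prime q for which the claim fails.
The first 7 eligible values, up to q = 17, all satisfy the conclusion.
q = 19: 19 mod 21 = 19 — not in {2, 3, 5, 7, 11, 13, 17}.
So q = 19 is the smallest counterexample.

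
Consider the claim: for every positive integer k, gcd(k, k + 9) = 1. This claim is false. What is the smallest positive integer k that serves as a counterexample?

We need the least positive integer k for which gcd(k, k + 9) > 1.
k = 1: gcd(1, 10) = 1.
k = 2: gcd(2, 11) = 1.
k = 3: gcd(3, 12) = 3.

k = 3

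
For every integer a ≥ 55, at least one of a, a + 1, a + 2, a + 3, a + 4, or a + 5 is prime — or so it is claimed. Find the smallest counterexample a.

A counterexample is any integer a ≥ 55 such that a, a + 1, a + 2, a + 3, a + 4, a + 5 are all composite; we check each in order.
For a = 55, 56, 57, 58, …, 87, 88, 89 the conclusion holds.
a = 90: 90 = 2 × 45; 91 = 7 × 13; 92 = 2 × 46; 93 = 3 × 31; 94 = 2 × 47; 95 = 5 × 19 — all composite.
Hence a = 90 is a counterexample.

a = 90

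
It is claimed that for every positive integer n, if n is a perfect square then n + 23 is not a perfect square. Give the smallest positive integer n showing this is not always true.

Check each positive integer n in order until n is a perfect square but n + 23 is a perfect square.
For n = 1, 4, 9, 16, 25, 36, 49, 64, 81, 100 the conclusion holds.
n = 121: 121 = 11² and 121 + 23 = 144 = 12².

n = 121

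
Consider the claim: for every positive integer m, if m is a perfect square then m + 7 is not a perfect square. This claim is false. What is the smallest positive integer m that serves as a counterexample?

m = 1: 1 + 7 = 8, not a perfect square.
m = 4: 4 + 7 = 11, not a perfect square.
m = 9: 9 = 3² and 9 + 7 = 16 = 4².
Hence m = 9 is a counterexample.

m = 9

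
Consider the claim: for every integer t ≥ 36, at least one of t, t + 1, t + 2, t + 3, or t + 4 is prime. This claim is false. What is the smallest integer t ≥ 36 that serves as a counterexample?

The first 12 eligible values, up to t = 47, all satisfy the conclusion.
t = 48: 48 = 2 × 24; 49 = 7 × 7; 50 = 2 × 25; 51 = 3 × 17; 52 = 2 × 26 — all composite.
Thus t = 48 disproves the claim, and no smaller t works.

t = 48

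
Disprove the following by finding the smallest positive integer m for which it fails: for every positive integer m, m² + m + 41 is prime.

For m = 1, 2, 3, 4, …, 37, 38, 39 the conclusion holds.
m = 40: m² + m + 41 = 1681 = 41 × 41, composite.

m = 40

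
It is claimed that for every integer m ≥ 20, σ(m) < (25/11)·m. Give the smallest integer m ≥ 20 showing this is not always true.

A counterexample is any integer m ≥ 20 such that the claim fails; we check each in order.
The first 4 eligible values, up to m = 23, all satisfy the conclusion.
m = 24: σ(24) = 60; 60 ≥ 600/11.

m = 24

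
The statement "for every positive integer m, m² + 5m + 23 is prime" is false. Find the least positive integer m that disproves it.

m = 14

The first 13 eligible values, up to m = 13, all satisfy the conclusion.
m = 14: m² + 5m + 23 = 289 = 17 × 17, composite.
So m = 14 is the smallest counterexample.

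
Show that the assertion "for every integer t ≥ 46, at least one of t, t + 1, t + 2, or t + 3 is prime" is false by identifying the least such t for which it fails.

Check each integer t ≥ 46 in order until t, t + 1, t + 2, t + 3 are all composite.
For t = 46, 47 the conclusion holds.
t = 48: 48 = 2 × 24; 49 = 7 × 7; 50 = 2 × 25; 51 = 3 × 17 — all composite.

t = 48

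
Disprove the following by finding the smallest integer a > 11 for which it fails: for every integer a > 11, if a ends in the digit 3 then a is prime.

We need the least integer a > 11 for which a ends in the digit 3 but a is not prime.
a = 13: 13 ends in 3 and is prime.
a = 23: 23 ends in 3 and is prime.
a = 33: 33 ends in 3; 33 = 3 × 11, composite.

a = 33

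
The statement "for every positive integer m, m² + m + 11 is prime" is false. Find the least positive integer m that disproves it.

m = 10

We need the least positive integer m for which m² + m + 11 is not prime.
For m = 1, 2, 3, 4, 5, 6, 7, 8, 9 the conclusion holds.
m = 10: m² + m + 11 = 121 = 11 × 11, composite.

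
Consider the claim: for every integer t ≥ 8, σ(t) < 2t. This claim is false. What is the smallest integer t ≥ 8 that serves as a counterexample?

t = 12

We need the least integer t ≥ 8 for which the claim fails.
t = 8: σ(8) = 15; 15 < 16.
t = 9: σ(9) = 13; 13 < 18.
t = 10: σ(10) = 18; 18 < 20.
t = 11: σ(11) = 12; 12 < 22.
t = 12: σ(12) = 28; 28 ≥ 24.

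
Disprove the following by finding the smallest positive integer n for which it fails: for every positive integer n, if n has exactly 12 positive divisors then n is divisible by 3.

n = 140

We need the least positive integer n for which n has exactly 12 positive divisors but n is not divisible by 3.
The first 8 eligible values, up to n = 132, all satisfy the conclusion.
n = 140: τ(140) = 12; 140 mod 3 = 2.
Hence n = 140 is a counterexample.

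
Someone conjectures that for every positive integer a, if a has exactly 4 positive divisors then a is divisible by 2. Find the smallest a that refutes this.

a = 15

A counterexample is any positive integer a such that a has exactly 4 positive divisors but a is not divisible by 2; we check each in order.
For a = 6, 8, 10, 14 the conclusion holds.
a = 15: τ(15) = 4; 15 mod 2 = 1.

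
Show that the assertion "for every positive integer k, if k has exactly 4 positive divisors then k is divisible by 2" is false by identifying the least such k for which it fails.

A counterexample is any positive integer k such that k has exactly 4 positive divisors but k is not divisible by 2; we check each in order.
k = 6: τ(6) = 4; 6 mod 2 = 0.
k = 8: τ(8) = 4; 8 mod 2 = 0.
k = 10: τ(10) = 4; 10 mod 2 = 0.
k = 14: τ(14) = 4; 14 mod 2 = 0.
k = 15: τ(15) = 4; 15 mod 2 = 1.

k = 15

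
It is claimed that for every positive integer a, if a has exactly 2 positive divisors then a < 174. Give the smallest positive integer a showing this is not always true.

A counterexample is any positive integer a such that a has exactly 2 positive divisors but the claim fails; we check each in order.
For a = 2, 3, 5, 7, …, 163, 167, 173 the conclusion holds.
a = 179: τ(179) = 2; 179 ≥ 174.
Thus a = 179 disproves the claim, and no smaller a works.

a = 179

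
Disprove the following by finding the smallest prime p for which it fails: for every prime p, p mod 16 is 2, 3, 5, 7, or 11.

p = 13

p = 2: 2 mod 16 = 2.
p = 3: 3 mod 16 = 3.
p = 5: 5 mod 16 = 5.
p = 7: 7 mod 16 = 7.
p = 11: 11 mod 16 = 11.
p = 13: 13 mod 16 = 13 — not in {2, 3, 5, 7, 11}.
So p = 13 is the smallest counterexample.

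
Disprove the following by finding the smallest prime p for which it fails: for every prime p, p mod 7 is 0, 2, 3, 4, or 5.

p = 13

A counterexample is any prime p such that the claim fails; we check each in order.
For p = 2, 3, 5, 7, 11 the conclusion holds.
p = 13: 13 mod 7 = 6 — not in {0, 2, 3, 4, 5}.
So p = 13 is the smallest counterexample.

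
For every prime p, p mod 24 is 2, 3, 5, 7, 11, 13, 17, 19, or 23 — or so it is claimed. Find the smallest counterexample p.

We need the least prime p for which the claim fails.
For p = 2, 3, 5, 7, …, 61, 67, 71 the conclusion holds.
p = 73: 73 mod 24 = 1 — not in {2, 3, 5, 7, 11, 13, 17, 19, 23}.

p = 73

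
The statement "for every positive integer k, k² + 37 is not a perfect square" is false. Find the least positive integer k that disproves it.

k = 18

The first 17 eligible values, up to k = 17, all satisfy the conclusion.
k = 18: 18² + 37 = 361 = 19², a perfect square.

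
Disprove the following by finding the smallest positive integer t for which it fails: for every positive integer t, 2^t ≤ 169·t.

t = 11

For t = 1, 2, 3, 4, 5, 6, 7, 8, 9, 10 the conclusion holds.
t = 11: 2^t = 2048 and 169·t = 1859, so 2048 > 1859.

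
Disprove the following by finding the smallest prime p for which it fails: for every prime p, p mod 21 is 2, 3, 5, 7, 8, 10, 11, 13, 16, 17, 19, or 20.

A counterexample is any prime p such that the claim fails; we check each in order.
The first 13 eligible values, up to p = 41, all satisfy the conclusion.
p = 43: 43 mod 21 = 1 — not in {2, 3, 5, 7, 8, 10, 11, 13, 16, 17, 19, 20}.

p = 43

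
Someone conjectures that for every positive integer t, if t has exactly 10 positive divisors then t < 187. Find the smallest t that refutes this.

t = 208

We need the least positive integer t for which t has exactly 10 positive divisors but the claim fails.
t = 48: τ(48) = 10; 48 < 187.
t = 80: τ(80) = 10; 80 < 187.
t = 112: τ(112) = 10; 112 < 187.
t = 162: τ(162) = 10; 162 < 187.
t = 176: τ(176) = 10; 176 < 187.
t = 208: τ(208) = 10; 208 ≥ 187.
Thus t = 208 disproves the claim, and no smaller t works.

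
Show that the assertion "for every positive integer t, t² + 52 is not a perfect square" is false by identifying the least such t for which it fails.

t = 12

For t = 1, 2, 3, 4, …, 9, 10, 11 the conclusion holds.
t = 12: 12² + 52 = 196 = 14², a perfect square.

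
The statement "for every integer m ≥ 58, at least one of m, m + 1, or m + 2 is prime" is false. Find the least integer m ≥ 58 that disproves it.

Check each integer m ≥ 58 in order until m, m + 1, m + 2 are all composite.
The first 4 eligible values, up to m = 61, all satisfy the conclusion.
m = 62: 62 = 2 × 31; 63 = 3 × 21; 64 = 2 × 32 — all composite.
Thus m = 62 disproves the claim, and no smaller m works.

m = 62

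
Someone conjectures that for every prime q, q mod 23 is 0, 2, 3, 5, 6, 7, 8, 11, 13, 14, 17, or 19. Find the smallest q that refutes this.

q = 41

We need the least prime q for which the claim fails.
For q = 2, 3, 5, 7, …, 29, 31, 37 the conclusion holds.
q = 41: 41 mod 23 = 18 — not in {0, 2, 3, 5, 6, 7, 8, 11, 13, 14, 17, 19}.
So q = 41 is the smallest counterexample.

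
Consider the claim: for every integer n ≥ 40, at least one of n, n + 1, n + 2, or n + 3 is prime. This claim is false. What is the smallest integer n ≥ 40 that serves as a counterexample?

n = 40: 41 is prime.
n = 41: 41 is prime.
n = 42: 43 is prime.
n = 43: 43 is prime.
n = 44: 47 is prime.
n = 45: 47 is prime.
n = 46: 47 is prime.
n = 47: 47 is prime.
n = 48: 48 = 2 × 24; 49 = 7 × 7; 50 = 2 × 25; 51 = 3 × 17 — all composite.
Thus n = 48 disproves the claim, and no smaller n works.

n = 48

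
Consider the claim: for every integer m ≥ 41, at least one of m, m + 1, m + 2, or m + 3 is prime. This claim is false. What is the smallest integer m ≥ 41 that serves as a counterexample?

A counterexample is any integer m ≥ 41 such that m, m + 1, m + 2, m + 3 are all composite; we check each in order.
m = 41: 41 is prime.
m = 42: 43 is prime.
m = 43: 43 is prime.
m = 44: 47 is prime.
m = 45: 47 is prime.
m = 46: 47 is prime.
m = 47: 47 is prime.
m = 48: 48 = 2 × 24; 49 = 7 × 7; 50 = 2 × 25; 51 = 3 × 17 — all composite.

m = 48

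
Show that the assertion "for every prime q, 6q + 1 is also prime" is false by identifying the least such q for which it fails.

The first 7 eligible values, up to q = 17, all satisfy the conclusion.
q = 19: 6q + 1 = 115 = 5 × 23, not prime.
Thus q = 19 disproves the claim, and no smaller q works.

q = 19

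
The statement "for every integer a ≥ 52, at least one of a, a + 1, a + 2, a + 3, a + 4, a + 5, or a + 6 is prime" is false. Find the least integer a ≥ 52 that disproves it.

Check each integer a ≥ 52 in order until a, a + 1, a + 2, a + 3, a + 4, a + 5, a + 6 are all composite.
The first 38 eligible values, up to a = 89, all satisfy the conclusion.
a = 90: 90 = 2 × 45; 91 = 7 × 13; 92 = 2 × 46; 93 = 3 × 31; 94 = 2 × 47; 95 = 5 × 19; 96 = 2 × 48 — all composite.
So a = 90 is the smallest counterexample.

a = 90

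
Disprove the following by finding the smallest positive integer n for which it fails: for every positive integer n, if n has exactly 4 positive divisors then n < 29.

n = 33

A counterexample is any positive integer n such that n has exactly 4 positive divisors but the claim fails; we check each in order.
For n = 6, 8, 10, 14, 15, 21, 22, 26, 27 the conclusion holds.
n = 33: τ(33) = 4; 33 ≥ 29.
Hence n = 33 is a counterexample.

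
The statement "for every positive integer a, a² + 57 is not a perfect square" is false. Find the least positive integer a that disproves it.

a = 8

A counterexample is any positive integer a such that a² + 57 is a perfect square; we check each in order.
For a = 1, 2, 3, 4, 5, 6, 7 the conclusion holds.
a = 8: 8² + 57 = 121 = 11², a perfect square.
So a = 8 is the smallest counterexample.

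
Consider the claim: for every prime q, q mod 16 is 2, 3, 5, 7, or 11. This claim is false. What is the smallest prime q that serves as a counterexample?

Check each prime q in order until the claim fails.
For q = 2, 3, 5, 7, 11 the conclusion holds.
q = 13: 13 mod 16 = 13 — not in {2, 3, 5, 7, 11}.
Hence q = 13 is a counterexample.

q = 13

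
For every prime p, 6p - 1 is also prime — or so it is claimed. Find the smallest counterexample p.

p = 11

We need the least prime p for which 6p - 1 is not prime.
The first 4 eligible values, up to p = 7, all satisfy the conclusion.
p = 11: 6p - 1 = 65 = 5 × 13, not prime.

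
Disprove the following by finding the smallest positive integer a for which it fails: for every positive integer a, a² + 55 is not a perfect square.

A counterexample is any positive integer a such that a² + 55 is a perfect square; we check each in order.
For a = 1, 2 the conclusion holds.
a = 3: 3² + 55 = 64 = 8², a perfect square.

a = 3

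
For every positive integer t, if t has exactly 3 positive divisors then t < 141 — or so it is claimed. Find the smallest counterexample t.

t = 169

Check each positive integer t in order until t has exactly 3 positive divisors but the claim fails.
For t = 4, 9, 25, 49, 121 the conclusion holds.
t = 169: τ(169) = 3; 169 ≥ 141.
Thus t = 169 disproves the claim, and no smaller t works.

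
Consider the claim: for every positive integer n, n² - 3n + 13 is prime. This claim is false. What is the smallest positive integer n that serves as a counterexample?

We need the least positive integer n for which n² - 3n + 13 is not prime.
For n = 1, 2, 3, 4, …, 9, 10, 11 the conclusion holds.
n = 12: n² - 3n + 13 = 121 = 11 × 11, composite.
Thus n = 12 disproves the claim, and no smaller n works.

n = 12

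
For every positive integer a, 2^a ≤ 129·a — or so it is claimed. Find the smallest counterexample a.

Check each positive integer a in order until 2^a > 129·a.
For a = 1, 2, 3, 4, 5, 6, 7, 8, 9, 10 the conclusion holds.
a = 11: 2^a = 2048 and 129·a = 1419, so 2048 > 1419.
Hence a = 11 is a counterexample.

a = 11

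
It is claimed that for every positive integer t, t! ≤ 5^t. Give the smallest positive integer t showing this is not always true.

t = 12

The first 11 eligible values, up to t = 11, all satisfy the conclusion.
t = 12: t! = 479001600 and 5^t = 244140625, so 479001600 > 244140625.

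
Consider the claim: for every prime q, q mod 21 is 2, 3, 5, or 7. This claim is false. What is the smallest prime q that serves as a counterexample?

q = 11

A counterexample is any prime q such that the claim fails; we check each in order.
The first 4 eligible values, up to q = 7, all satisfy the conclusion.
q = 11: 11 mod 21 = 11 — not in {2, 3, 5, 7}.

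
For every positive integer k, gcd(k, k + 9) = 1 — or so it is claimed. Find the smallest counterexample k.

k = 3

Check each positive integer k in order until gcd(k, k + 9) > 1.
For k = 1, 2 the conclusion holds.
k = 3: gcd(3, 12) = 3.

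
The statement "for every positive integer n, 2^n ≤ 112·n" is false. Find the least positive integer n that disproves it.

n = 11

We need the least positive integer n for which 2^n > 112·n.
For n = 1, 2, 3, 4, 5, 6, 7, 8, 9, 10 the conclusion holds.
n = 11: 2^n = 2048 and 112·n = 1232, so 2048 > 1232.
Thus n = 11 disproves the claim, and no smaller n works.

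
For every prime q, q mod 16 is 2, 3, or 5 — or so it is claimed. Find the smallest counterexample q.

We need the least prime q for which the claim fails.
q = 2: 2 mod 16 = 2.
q = 3: 3 mod 16 = 3.
q = 5: 5 mod 16 = 5.
q = 7: 7 mod 16 = 7 — not in {2, 3, 5}.
Hence q = 7 is a counterexample.

q = 7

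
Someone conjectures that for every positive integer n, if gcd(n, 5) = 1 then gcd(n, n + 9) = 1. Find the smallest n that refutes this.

A counterexample is any positive integer n such that gcd(n, 5) = 1 but gcd(n, n + 9) > 1; we check each in order.
For n = 1, 2 the conclusion holds.
n = 3: gcd(3, 12) = 3.

n = 3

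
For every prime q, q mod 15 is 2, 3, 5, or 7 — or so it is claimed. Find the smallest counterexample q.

A counterexample is any prime q such that the claim fails; we check each in order.
The first 4 eligible values, up to q = 7, all satisfy the conclusion.
q = 11: 11 mod 15 = 11 — not in {2, 3, 5, 7}.

q = 11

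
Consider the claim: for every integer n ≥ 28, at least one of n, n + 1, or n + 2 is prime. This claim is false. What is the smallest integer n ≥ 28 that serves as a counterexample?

n = 32

The first 4 eligible values, up to n = 31, all satisfy the conclusion.
n = 32: 32 = 2 × 16; 33 = 3 × 11; 34 = 2 × 17 — all composite.
Thus n = 32 disproves the claim, and no smaller n works.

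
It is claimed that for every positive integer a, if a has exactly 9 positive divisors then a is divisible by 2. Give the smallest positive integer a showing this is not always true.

a = 225

a = 36: τ(36) = 9; 36 mod 2 = 0.
a = 100: τ(100) = 9; 100 mod 2 = 0.
a = 196: τ(196) = 9; 196 mod 2 = 0.
a = 225: τ(225) = 9; 225 mod 2 = 1.
So a = 225 is the smallest counterexample.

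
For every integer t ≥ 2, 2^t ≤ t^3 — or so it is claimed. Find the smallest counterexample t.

A counterexample is any integer t ≥ 2 such that 2^t > t^3; we check each in order.
The first 8 eligible values, up to t = 9, all satisfy the conclusion.
t = 10: 2^t = 1024 and t^3 = 1000, so 1024 > 1000.
Hence t = 10 is a counterexample.

t = 10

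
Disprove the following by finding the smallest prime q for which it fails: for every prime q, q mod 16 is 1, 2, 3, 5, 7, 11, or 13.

q = 31

A counterexample is any prime q such that the claim fails; we check each in order.
The first 10 eligible values, up to q = 29, all satisfy the conclusion.
q = 31: 31 mod 16 = 15 — not in {1, 2, 3, 5, 7, 11, 13}.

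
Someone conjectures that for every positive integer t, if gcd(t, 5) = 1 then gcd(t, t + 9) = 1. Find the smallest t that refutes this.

A counterexample is any positive integer t such that gcd(t, 5) = 1 but gcd(t, t + 9) > 1; we check each in order.
t = 1: gcd(1, 10) = 1.
t = 2: gcd(2, 11) = 1.
t = 3: gcd(3, 12) = 3.
So t = 3 is the smallest counterexample.

t = 3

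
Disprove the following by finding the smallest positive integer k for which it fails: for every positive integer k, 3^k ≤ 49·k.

k = 6

k = 1: 3^k = 3 and 49·k = 49, so 3 ≤ 49.
k = 2: 3^k = 9 and 49·k = 98, so 9 ≤ 98.
k = 3: 3^k = 27 and 49·k = 147, so 27 ≤ 147.
k = 4: 3^k = 81 and 49·k = 196, so 81 ≤ 196.
k = 5: 3^k = 243 and 49·k = 245, so 243 ≤ 245.
k = 6: 3^k = 729 and 49·k = 294, so 729 > 294.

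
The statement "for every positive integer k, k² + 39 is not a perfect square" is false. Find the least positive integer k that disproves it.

We need the least positive integer k for which k² + 39 is a perfect square.
k = 1: 1² + 39 = 40, not a perfect square.
k = 2: 2² + 39 = 43, not a perfect square.
k = 3: 3² + 39 = 48, not a perfect square.
k = 4: 4² + 39 = 55, not a perfect square.
k = 5: 5² + 39 = 64 = 8², a perfect square.

k = 5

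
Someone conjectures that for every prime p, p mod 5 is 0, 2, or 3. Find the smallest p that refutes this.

p = 2: 2 mod 5 = 2.
p = 3: 3 mod 5 = 3.
p = 5: 5 mod 5 = 0.
p = 7: 7 mod 5 = 2.
p = 11: 11 mod 5 = 1 — not in {0, 2, 3}.

p = 11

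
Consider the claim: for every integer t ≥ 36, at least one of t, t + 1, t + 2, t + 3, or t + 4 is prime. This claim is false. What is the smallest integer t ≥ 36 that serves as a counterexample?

We need the least integer t ≥ 36 for which t, t + 1, t + 2, t + 3, t + 4 are all composite.
The first 12 eligible values, up to t = 47, all satisfy the conclusion.
t = 48: 48 = 2 × 24; 49 = 7 × 7; 50 = 2 × 25; 51 = 3 × 17; 52 = 2 × 26 — all composite.

t = 48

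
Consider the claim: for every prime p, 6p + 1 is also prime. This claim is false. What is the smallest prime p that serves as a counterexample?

p = 19

We need the least prime p for which 6p + 1 is not prime.
p = 2: 6p + 1 = 13, prime.
p = 3: 6p + 1 = 19, prime.
p = 5: 6p + 1 = 31, prime.
p = 7: 6p + 1 = 43, prime.
p = 11: 6p + 1 = 67, prime.
p = 13: 6p + 1 = 79, prime.
p = 17: 6p + 1 = 103, prime.
p = 19: 6p + 1 = 115 = 5 × 23, not prime.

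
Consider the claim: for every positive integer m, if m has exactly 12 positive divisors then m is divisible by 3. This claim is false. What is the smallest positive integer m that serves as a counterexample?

m = 140

We need the least positive integer m for which m has exactly 12 positive divisors but m is not divisible by 3.
For m = 60, 72, 84, 90, 96, 108, 126, 132 the conclusion holds.
m = 140: τ(140) = 12; 140 mod 3 = 2.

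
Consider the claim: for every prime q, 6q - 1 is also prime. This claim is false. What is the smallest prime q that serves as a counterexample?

q = 11

q = 2: 6q - 1 = 11, prime.
q = 3: 6q - 1 = 17, prime.
q = 5: 6q - 1 = 29, prime.
q = 7: 6q - 1 = 41, prime.
q = 11: 6q - 1 = 65 = 5 × 13, not prime.
Hence q = 11 is a counterexample.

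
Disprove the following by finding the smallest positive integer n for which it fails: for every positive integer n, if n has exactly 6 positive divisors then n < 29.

n = 32

Check each positive integer n in order until n has exactly 6 positive divisors but the claim fails.
The first 4 eligible values, up to n = 28, all satisfy the conclusion.
n = 32: τ(32) = 6; 32 ≥ 29.
So n = 32 is the smallest counterexample.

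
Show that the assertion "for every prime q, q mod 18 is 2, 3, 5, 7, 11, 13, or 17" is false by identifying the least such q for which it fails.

q = 2: 2 mod 18 = 2.
q = 3: 3 mod 18 = 3.
q = 5: 5 mod 18 = 5.
q = 7: 7 mod 18 = 7.
q = 11: 11 mod 18 = 11.
q = 13: 13 mod 18 = 13.
q = 17: 17 mod 18 = 17.
q = 19: 19 mod 18 = 1 — not in {2, 3, 5, 7, 11, 13, 17}.
So q = 19 is the smallest counterexample.

q = 19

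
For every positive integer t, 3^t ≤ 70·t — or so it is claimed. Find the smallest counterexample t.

t = 6

t = 1: 3^t = 3 and 70·t = 70, so 3 ≤ 70.
t = 2: 3^t = 9 and 70·t = 140, so 9 ≤ 140.
t = 3: 3^t = 27 and 70·t = 210, so 27 ≤ 210.
t = 4: 3^t = 81 and 70·t = 280, so 81 ≤ 280.
t = 5: 3^t = 243 and 70·t = 350, so 243 ≤ 350.
t = 6: 3^t = 729 and 70·t = 420, so 729 > 420.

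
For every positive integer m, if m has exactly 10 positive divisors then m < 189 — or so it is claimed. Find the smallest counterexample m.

m = 48: τ(48) = 10; 48 < 189.
m = 80: τ(80) = 10; 80 < 189.
m = 112: τ(112) = 10; 112 < 189.
m = 162: τ(162) = 10; 162 < 189.
m = 176: τ(176) = 10; 176 < 189.
m = 208: τ(208) = 10; 208 ≥ 189.

m = 208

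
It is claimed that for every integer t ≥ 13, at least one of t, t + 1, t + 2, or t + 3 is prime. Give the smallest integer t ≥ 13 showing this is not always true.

For t = 13, 14, 15, 16, …, 21, 22, 23 the conclusion holds.
t = 24: 24 = 2 × 12; 25 = 5 × 5; 26 = 2 × 13; 27 = 3 × 9 — all composite.

t = 24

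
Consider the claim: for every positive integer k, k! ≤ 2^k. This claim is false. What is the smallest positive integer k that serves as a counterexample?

k = 4

k = 1: k! = 1 and 2^k = 2, so 1 ≤ 2.
k = 2: k! = 2 and 2^k = 4, so 2 ≤ 4.
k = 3: k! = 6 and 2^k = 8, so 6 ≤ 8.
k = 4: k! = 24 and 2^k = 16, so 24 > 16.
So k = 4 is the smallest counterexample.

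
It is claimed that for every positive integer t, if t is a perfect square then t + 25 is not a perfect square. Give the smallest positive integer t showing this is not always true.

The first 11 eligible values, up to t = 121, all satisfy the conclusion.
t = 144: 144 = 12² and 144 + 25 = 169 = 13².
Thus t = 144 disproves the claim, and no smaller t works.

t = 144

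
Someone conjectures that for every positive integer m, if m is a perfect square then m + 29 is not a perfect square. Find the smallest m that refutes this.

m = 196

A counterexample is any positive integer m such that m is a perfect square but m + 29 is a perfect square; we check each in order.
For m = 1, 4, 9, 16, …, 121, 144, 169 the conclusion holds.
m = 196: 196 = 14² and 196 + 29 = 225 = 15².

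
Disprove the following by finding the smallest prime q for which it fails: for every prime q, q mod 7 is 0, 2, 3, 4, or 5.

We need the least prime q for which the claim fails.
q = 2: 2 mod 7 = 2.
q = 3: 3 mod 7 = 3.
q = 5: 5 mod 7 = 5.
q = 7: 7 mod 7 = 0.
q = 11: 11 mod 7 = 4.
q = 13: 13 mod 7 = 6 — not in {0, 2, 3, 4, 5}.

q = 13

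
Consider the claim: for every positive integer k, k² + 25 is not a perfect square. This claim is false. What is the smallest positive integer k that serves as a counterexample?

k = 12

We need the least positive integer k for which k² + 25 is a perfect square.
For k = 1, 2, 3, 4, …, 9, 10, 11 the conclusion holds.
k = 12: 12² + 25 = 169 = 13², a perfect square.
Thus k = 12 disproves the claim, and no smaller k works.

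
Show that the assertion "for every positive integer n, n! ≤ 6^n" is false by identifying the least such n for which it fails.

Check each positive integer n in order until n! > 6^n.
For n = 1, 2, 3, 4, …, 11, 12, 13 the conclusion holds.
n = 14: n! = 87178291200 and 6^n = 78364164096, so 87178291200 > 78364164096.

n = 14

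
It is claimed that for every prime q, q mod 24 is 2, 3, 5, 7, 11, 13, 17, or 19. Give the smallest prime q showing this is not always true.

q = 23

For q = 2, 3, 5, 7, 11, 13, 17, 19 the conclusion holds.
q = 23: 23 mod 24 = 23 — not in {2, 3, 5, 7, 11, 13, 17, 19}.
Hence q = 23 is a counterexample.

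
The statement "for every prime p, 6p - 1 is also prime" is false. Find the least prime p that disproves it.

p = 11

A counterexample is any prime p such that 6p - 1 is not prime; we check each in order.
The first 4 eligible values, up to p = 7, all satisfy the conclusion.
p = 11: 6p - 1 = 65 = 5 × 13, not prime.
So p = 11 is the smallest counterexample.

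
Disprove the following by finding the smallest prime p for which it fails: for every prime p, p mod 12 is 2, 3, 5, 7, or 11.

For p = 2, 3, 5, 7, 11 the conclusion holds.
p = 13: 13 mod 12 = 1 — not in {2, 3, 5, 7, 11}.
So p = 13 is the smallest counterexample.

p = 13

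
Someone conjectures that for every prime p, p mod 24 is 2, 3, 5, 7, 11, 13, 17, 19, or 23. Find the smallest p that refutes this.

We need the least prime p for which the claim fails.
The first 20 eligible values, up to p = 71, all satisfy the conclusion.
p = 73: 73 mod 24 = 1 — not in {2, 3, 5, 7, 11, 13, 17, 19, 23}.

p = 73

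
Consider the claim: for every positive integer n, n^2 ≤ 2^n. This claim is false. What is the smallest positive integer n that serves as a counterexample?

n = 3

A counterexample is any positive integer n such that n^2 > 2^n; we check each in order.
For n = 1, 2 the conclusion holds.
n = 3: n^2 = 9 and 2^n = 8, so 9 > 8.
Thus n = 3 disproves the claim, and no smaller n works.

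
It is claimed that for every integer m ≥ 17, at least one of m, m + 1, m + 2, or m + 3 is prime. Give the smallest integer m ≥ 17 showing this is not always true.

A counterexample is any integer m ≥ 17 such that m, m + 1, m + 2, m + 3 are all composite; we check each in order.
m = 17: 17 is prime.
m = 18: 19 is prime.
m = 19: 19 is prime.
m = 20: 23 is prime.
m = 21: 23 is prime.
m = 22: 23 is prime.
m = 23: 23 is prime.
m = 24: 24 = 2 × 12; 25 = 5 × 5; 26 = 2 × 13; 27 = 3 × 9 — all composite.
Thus m = 24 disproves the claim, and no smaller m works.

m = 24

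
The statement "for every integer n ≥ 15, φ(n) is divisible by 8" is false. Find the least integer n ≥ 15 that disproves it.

n = 18

We need the least integer n ≥ 15 for which φ(n) is not divisible by 8.
For n = 15, 16, 17 the conclusion holds.
n = 18: φ(18) = 6; 6 mod 8 = 6.
Thus n = 18 disproves the claim, and no smaller n works.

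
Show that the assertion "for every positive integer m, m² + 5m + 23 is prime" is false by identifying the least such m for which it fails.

m = 14

A counterexample is any positive integer m such that m² + 5m + 23 is not prime; we check each in order.
For m = 1, 2, 3, 4, …, 11, 12, 13 the conclusion holds.
m = 14: m² + 5m + 23 = 289 = 17 × 17, composite.
So m = 14 is the smallest counterexample.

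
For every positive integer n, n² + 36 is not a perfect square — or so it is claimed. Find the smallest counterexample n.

We need the least positive integer n for which n² + 36 is a perfect square.
n = 1: 1² + 36 = 37, not a perfect square.
n = 2: 2² + 36 = 40, not a perfect square.
n = 3: 3² + 36 = 45, not a perfect square.
n = 4: 4² + 36 = 52, not a perfect square.
n = 5: 5² + 36 = 61, not a perfect square.
n = 6: 6² + 36 = 72, not a perfect square.
n = 7: 7² + 36 = 85, not a perfect square.
n = 8: 8² + 36 = 100 = 10², a perfect square.
Thus n = 8 disproves the claim, and no smaller n works.

n = 8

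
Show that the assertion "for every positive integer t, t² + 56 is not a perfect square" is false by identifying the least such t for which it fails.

t = 5

For t = 1, 2, 3, 4 the conclusion holds.
t = 5: 5² + 56 = 81 = 9², a perfect square.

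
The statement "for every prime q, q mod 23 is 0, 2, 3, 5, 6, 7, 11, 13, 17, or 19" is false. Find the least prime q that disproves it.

q = 31

The first 10 eligible values, up to q = 29, all satisfy the conclusion.
q = 31: 31 mod 23 = 8 — not in {0, 2, 3, 5, 6, 7, 11, 13, 17, 19}.
Hence q = 31 is a counterexample.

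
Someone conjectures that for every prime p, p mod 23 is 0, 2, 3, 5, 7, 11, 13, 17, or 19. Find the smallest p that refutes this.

We need the least prime p for which the claim fails.
For p = 2, 3, 5, 7, 11, 13, 17, 19, 23 the conclusion holds.
p = 29: 29 mod 23 = 6 — not in {0, 2, 3, 5, 7, 11, 13, 17, 19}.

p = 29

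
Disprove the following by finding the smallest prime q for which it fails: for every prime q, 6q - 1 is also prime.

Check each prime q in order until 6q - 1 is not prime.
q = 2: 6q - 1 = 11, prime.
q = 3: 6q - 1 = 17, prime.
q = 5: 6q - 1 = 29, prime.
q = 7: 6q - 1 = 41, prime.
q = 11: 6q - 1 = 65 = 5 × 13, not prime.
So q = 11 is the smallest counterexample.

q = 11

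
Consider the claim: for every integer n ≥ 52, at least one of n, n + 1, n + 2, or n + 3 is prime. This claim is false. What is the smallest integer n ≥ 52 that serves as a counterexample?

n = 54

n = 52: 53 is prime.
n = 53: 53 is prime.
n = 54: 54 = 2 × 27; 55 = 5 × 11; 56 = 2 × 28; 57 = 3 × 19 — all composite.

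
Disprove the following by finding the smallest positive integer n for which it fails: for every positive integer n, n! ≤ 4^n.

n = 9

A counterexample is any positive integer n such that n! > 4^n; we check each in order.
The first 8 eligible values, up to n = 8, all satisfy the conclusion.
n = 9: n! = 362880 and 4^n = 262144, so 362880 > 262144.
Hence n = 9 is a counterexample.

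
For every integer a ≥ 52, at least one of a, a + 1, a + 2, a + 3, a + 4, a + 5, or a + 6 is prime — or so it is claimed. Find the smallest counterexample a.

a = 90

Check each integer a ≥ 52 in order until a, a + 1, a + 2, a + 3, a + 4, a + 5, a + 6 are all composite.
For a = 52, 53, 54, 55, …, 87, 88, 89 the conclusion holds.
a = 90: 90 = 2 × 45; 91 = 7 × 13; 92 = 2 × 46; 93 = 3 × 31; 94 = 2 × 47; 95 = 5 × 19; 96 = 2 × 48 — all composite.
So a = 90 is the smallest counterexample.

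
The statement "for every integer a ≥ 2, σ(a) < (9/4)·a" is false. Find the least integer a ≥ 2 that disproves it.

For a = 2, 3, 4, 5, 6, 7, 8, 9, 10, 11 the conclusion holds.
a = 12: σ(12) = 28; 28 ≥ 27.
Hence a = 12 is a counterexample.

a = 12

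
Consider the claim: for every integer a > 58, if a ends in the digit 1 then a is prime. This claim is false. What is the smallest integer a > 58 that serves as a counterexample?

A counterexample is any integer a > 58 such that a ends in the digit 1 but a is not prime; we check each in order.
a = 61: 61 ends in 1 and is prime.
a = 71: 71 ends in 1 and is prime.
a = 81: 81 ends in 1; 81 = 3 × 27, composite.

a = 81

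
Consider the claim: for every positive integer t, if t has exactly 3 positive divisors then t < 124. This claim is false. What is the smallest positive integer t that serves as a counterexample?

We need the least positive integer t for which t has exactly 3 positive divisors but the claim fails.
t = 4: τ(4) = 3; 4 < 124.
t = 9: τ(9) = 3; 9 < 124.
t = 25: τ(25) = 3; 25 < 124.
t = 49: τ(49) = 3; 49 < 124.
t = 121: τ(121) = 3; 121 < 124.
t = 169: τ(169) = 3; 169 ≥ 124.
So t = 169 is the smallest counterexample.

t = 169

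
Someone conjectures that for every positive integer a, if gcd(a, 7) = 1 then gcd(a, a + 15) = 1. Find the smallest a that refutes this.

a = 3

Check each positive integer a in order until gcd(a, 7) = 1 but gcd(a, a + 15) > 1.
a = 1: gcd(1, 16) = 1.
a = 2: gcd(2, 17) = 1.
a = 3: gcd(3, 18) = 3.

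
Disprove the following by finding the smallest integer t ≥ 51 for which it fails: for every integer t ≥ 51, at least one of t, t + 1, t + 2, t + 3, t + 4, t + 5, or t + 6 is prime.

t = 90

The first 39 eligible values, up to t = 89, all satisfy the conclusion.
t = 90: 90 = 2 × 45; 91 = 7 × 13; 92 = 2 × 46; 93 = 3 × 31; 94 = 2 × 47; 95 = 5 × 19; 96 = 2 × 48 — all composite.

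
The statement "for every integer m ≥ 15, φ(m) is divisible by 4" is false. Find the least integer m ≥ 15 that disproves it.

m = 18

m = 15: φ(15) = 8; 8 mod 4 = 0.
m = 16: φ(16) = 8; 8 mod 4 = 0.
m = 17: φ(17) = 16; 16 mod 4 = 0.
m = 18: φ(18) = 6; 6 mod 4 = 2.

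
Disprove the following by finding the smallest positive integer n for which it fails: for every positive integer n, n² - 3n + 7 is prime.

We need the least positive integer n for which n² - 3n + 7 is not prime.
n = 1: n² - 3n + 7 = 5, prime.
n = 2: n² - 3n + 7 = 5, prime.
n = 3: n² - 3n + 7 = 7, prime.
n = 4: n² - 3n + 7 = 11, prime.
n = 5: n² - 3n + 7 = 17, prime.
n = 6: n² - 3n + 7 = 25 = 5 × 5, composite.
Thus n = 6 disproves the claim, and no smaller n works.

n = 6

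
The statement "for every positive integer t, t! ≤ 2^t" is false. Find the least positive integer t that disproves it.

t = 4

t = 1: t! = 1 and 2^t = 2, so 1 ≤ 2.
t = 2: t! = 2 and 2^t = 4, so 2 ≤ 4.
t = 3: t! = 6 and 2^t = 8, so 6 ≤ 8.
t = 4: t! = 24 and 2^t = 16, so 24 > 16.
Thus t = 4 disproves the claim, and no smaller t works.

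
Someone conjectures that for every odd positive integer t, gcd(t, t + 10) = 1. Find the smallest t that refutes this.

t = 5

A counterexample is any odd positive integer t such that gcd(t, t + 10) > 1; we check each in order.
t = 1: gcd(1, 11) = 1.
t = 3: gcd(3, 13) = 1.
t = 5: gcd(5, 15) = 5.
So t = 5 is the smallest counterexample.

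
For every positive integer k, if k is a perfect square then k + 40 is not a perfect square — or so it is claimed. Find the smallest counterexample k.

For k = 1, 4 the conclusion holds.
k = 9: 9 = 3² and 9 + 40 = 49 = 7².
Hence k = 9 is a counterexample.

k = 9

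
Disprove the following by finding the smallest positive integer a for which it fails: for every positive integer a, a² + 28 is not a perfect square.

a = 6

We need the least positive integer a for which a² + 28 is a perfect square.
For a = 1, 2, 3, 4, 5 the conclusion holds.
a = 6: 6² + 28 = 64 = 8², a perfect square.
Hence a = 6 is a counterexample.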